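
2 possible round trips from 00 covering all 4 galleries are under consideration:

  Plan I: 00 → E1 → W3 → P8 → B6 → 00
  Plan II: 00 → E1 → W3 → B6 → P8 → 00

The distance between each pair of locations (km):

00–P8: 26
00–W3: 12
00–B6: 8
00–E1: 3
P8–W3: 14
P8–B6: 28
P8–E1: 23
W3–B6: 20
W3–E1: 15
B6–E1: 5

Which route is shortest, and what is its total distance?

Plan I: 3 + 15 + 14 + 28 + 8 = 68
Plan II: 3 + 15 + 20 + 28 + 26 = 92

68 km — Plan I is the shortest.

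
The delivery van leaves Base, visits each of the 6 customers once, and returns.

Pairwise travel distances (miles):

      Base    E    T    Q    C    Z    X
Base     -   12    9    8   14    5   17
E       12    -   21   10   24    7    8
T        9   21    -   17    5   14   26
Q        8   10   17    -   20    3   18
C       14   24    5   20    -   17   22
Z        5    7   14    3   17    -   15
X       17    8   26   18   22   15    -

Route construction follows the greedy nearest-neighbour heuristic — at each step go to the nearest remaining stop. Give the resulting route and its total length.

62 miles along Base → Z → Q → E → X → C → T → Base.

At Base the remaining stops are Z 5, Q 8, T 9, E 12, C 14, X 17; go to Z.
At Z the remaining stops are Q 3, E 7, T 14, X 15, C 17; go to Q.
At Q the remaining stops are E 10, T 17, X 18, C 20; go to E.
At E the remaining stops are X 8, T 21, C 24; go to X.
At X the remaining stops are C 22, T 26; go to C.
At C the remaining stops are T 5; go to T.
Return T→Base: 9.
Total = 5 + 3 + 10 + 8 + 22 + 5 + 9 = 62.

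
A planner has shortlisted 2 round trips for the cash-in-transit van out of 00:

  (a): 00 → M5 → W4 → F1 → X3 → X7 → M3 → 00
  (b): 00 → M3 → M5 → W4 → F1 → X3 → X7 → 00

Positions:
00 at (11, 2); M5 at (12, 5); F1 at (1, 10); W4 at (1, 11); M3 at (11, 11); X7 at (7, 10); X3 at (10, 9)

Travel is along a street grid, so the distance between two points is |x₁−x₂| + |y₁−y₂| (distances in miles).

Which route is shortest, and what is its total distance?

(a): 4 + 17 + 1 + 10 + 4 + 5 + 9 = 50
(b): 9 + 7 + 17 + 1 + 10 + 4 + 12 = 60

Shortest is (a), total 50 miles.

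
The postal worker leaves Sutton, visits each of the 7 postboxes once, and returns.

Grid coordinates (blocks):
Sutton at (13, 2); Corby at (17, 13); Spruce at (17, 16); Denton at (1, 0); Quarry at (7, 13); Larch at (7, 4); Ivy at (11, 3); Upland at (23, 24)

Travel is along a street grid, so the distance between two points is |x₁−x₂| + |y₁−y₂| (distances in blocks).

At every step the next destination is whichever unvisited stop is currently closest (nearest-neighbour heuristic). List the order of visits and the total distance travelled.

Nearest-neighbour total = 104 blocks; route Sutton → Ivy → Larch → Quarry → Corby → Spruce → Upland → Denton → Sutton.

At Sutton the remaining stops are Ivy 3, Larch 8, Denton 14, Corby 15, Quarry 17, Spruce 18, Upland 32; go to Ivy.
At Ivy the remaining stops are Larch 5, Denton 13, Quarry 14, Corby 16, Spruce 19, Upland 33; go to Larch.
At Larch the remaining stops are Quarry 9, Denton 10, Corby 19, Spruce 22, Upland 36; go to Quarry.
At Quarry the remaining stops are Corby 10, Spruce 13, Denton 19, Upland 27; go to Corby.
At Corby the remaining stops are Spruce 3, Upland 17, Denton 29; go to Spruce.
At Spruce the remaining stops are Upland 14, Denton 32; go to Upland.
At Upland the remaining stops are Denton 46; go to Denton.
Return Denton→Sutton: 14.
Total = 3 + 5 + 9 + 10 + 3 + 14 + 46 + 14 = 104.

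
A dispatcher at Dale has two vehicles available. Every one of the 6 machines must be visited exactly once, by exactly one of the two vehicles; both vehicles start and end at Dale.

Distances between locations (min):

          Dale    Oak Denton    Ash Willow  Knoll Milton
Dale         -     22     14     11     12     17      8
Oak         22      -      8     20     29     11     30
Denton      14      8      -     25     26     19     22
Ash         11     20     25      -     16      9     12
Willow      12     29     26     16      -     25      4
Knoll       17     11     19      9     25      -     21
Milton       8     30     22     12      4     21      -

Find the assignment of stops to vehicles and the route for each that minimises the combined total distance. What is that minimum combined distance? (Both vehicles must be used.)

77 min — the smallest possible combined total.

Try each way of splitting the stops between the two vehicles (each non-empty) and, for each split, find the best tour for each vehicle:
  {Oak} + {Denton, Ash, Willow, Knoll, Milton}: 44 + 70 = 114
  {Denton} + {Oak, Ash, Willow, Knoll, Milton}: 28 + 70 = 98
  {Oak, Denton} + {Ash, Willow, Knoll, Milton}: 44 + 54 = 98
  {Ash} + {Oak, Denton, Willow, Knoll, Milton}: 22 + 70 = 92
  {Oak, Ash} + {Denton, Willow, Knoll, Milton}: 53 + 70 = 123
  {Denton, Ash} + {Oak, Willow, Knoll, Milton}: 50 + 69 = 119
  … (31 splits in total)
  {Oak, Denton, Ash, Knoll} + {Willow, Milton}: 53 + 24 = 77  ← best
Best: vehicle 1 Dale → Denton → Oak → Knoll → Ash → Dale = 53; vehicle 2 Dale → Willow → Milton → Dale = 24; combined 77.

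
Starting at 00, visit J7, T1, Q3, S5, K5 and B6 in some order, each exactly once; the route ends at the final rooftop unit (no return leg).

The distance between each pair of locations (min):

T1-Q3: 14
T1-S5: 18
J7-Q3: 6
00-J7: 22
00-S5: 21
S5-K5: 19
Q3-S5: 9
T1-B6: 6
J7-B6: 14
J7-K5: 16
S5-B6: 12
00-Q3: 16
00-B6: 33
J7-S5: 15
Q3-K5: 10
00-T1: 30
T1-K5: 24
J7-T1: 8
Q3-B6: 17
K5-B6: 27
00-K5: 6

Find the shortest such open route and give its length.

There are 6! = 720 possible orderings.
00 → J7 → T1 → Q3 → S5 → K5 → B6: 22+8+14+9+19+27 = 99
00 → J7 → T1 → Q3 → S5 → B6 → K5: 22+8+14+9+12+27 = 92
00 → J7 → T1 → Q3 → K5 → S5 → B6: 22+8+14+10+19+12 = 85
00 → J7 → T1 → Q3 → K5 → B6 → S5: 22+8+14+10+27+12 = 93
00 → J7 → T1 → Q3 → B6 → S5 → K5: 22+8+14+17+12+19 = 92
00 → J7 → T1 → Q3 → B6 → K5 → S5: 22+8+14+17+27+19 = 107
00 → J7 → T1 → S5 → Q3 → K5 → B6: 22+8+18+9+10+27 = 94
00 → J7 → T1 → S5 → Q3 → B6 → K5: 22+8+18+9+17+27 = 101
… (712 more)
00 → K5 → Q3 → J7 → T1 → B6 → S5: 6+10+6+8+6+12 = 48  ← best
The minimum is 48.
One shortest path: 00 → K5 → Q3 → J7 → T1 → B6 → S5.

Minimum one-way distance = 48 min.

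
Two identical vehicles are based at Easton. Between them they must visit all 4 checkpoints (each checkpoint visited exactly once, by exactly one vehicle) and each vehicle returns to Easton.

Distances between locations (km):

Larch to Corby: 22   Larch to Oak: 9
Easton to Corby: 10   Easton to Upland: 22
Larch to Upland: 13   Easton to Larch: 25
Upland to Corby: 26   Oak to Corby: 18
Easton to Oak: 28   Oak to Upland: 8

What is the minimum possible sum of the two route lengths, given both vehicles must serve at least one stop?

Minimum combined distance: 84 km.

There are 2^3 − 1 = 7 ways to divide the 4 stops into two non-empty groups. For each, the best each vehicle can do is its own shortest tour through its group:
  {Larch} + {Oak, Upland, Corby}: 50 + 58 = 108
  {Oak} + {Larch, Upland, Corby}: 56 + 67 = 123
  {Larch, Oak} + {Upland, Corby}: 62 + 58 = 120
  {Upland} + {Larch, Oak, Corby}: 44 + 62 = 106
  {Larch, Upland} + {Oak, Corby}: 60 + 56 = 116
  {Oak, Upland} + {Larch, Corby}: 58 + 57 = 115
  … (7 splits in total)
  {Larch, Oak, Upland} + {Corby}: 64 + 20 = 84  ← best
Best: vehicle 1 Easton → Larch → Oak → Upland → Easton = 64; vehicle 2 Easton → Corby → Easton = 20; combined 84.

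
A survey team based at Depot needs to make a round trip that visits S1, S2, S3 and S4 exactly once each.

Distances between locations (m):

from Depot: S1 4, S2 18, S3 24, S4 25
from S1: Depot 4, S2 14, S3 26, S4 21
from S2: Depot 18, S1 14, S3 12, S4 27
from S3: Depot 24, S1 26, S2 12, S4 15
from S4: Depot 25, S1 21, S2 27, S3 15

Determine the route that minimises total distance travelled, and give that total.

70 m — the shortest possible round trip.

There are 12 distinct closed tours to check (reversals are equivalent).
Depot - S1 - S2 - S3 - S4 - Depot: 4+14+12+15+25 = 70
Depot - S1 - S2 - S4 - S3 - Depot: 4+14+27+15+24 = 84
Depot - S1 - S3 - S2 - S4 - Depot: 4+26+12+27+25 = 94
Depot - S1 - S3 - S4 - S2 - Depot: 4+26+15+27+18 = 90
Depot - S1 - S4 - S2 - S3 - Depot: 4+21+27+12+24 = 88
Depot - S1 - S4 - S3 - S2 - Depot: 4+21+15+12+18 = 70
Depot - S2 - S1 - S3 - S4 - Depot: 18+14+26+15+25 = 98
Depot - S2 - S1 - S4 - S3 - Depot: 18+14+21+15+24 = 92
Depot - S2 - S3 - S1 - S4 - Depot: 18+12+26+21+25 = 102
Depot - S2 - S4 - S1 - S3 - Depot: 18+27+21+26+24 = 116
Depot - S3 - S1 - S2 - S4 - Depot: 24+26+14+27+25 = 116
Depot - S3 - S2 - S1 - S4 - Depot: 24+12+14+21+25 = 96
The minimum is 70.
One optimal route: Depot → S1 → S2 → S3 → S4 → Depot (or its reverse).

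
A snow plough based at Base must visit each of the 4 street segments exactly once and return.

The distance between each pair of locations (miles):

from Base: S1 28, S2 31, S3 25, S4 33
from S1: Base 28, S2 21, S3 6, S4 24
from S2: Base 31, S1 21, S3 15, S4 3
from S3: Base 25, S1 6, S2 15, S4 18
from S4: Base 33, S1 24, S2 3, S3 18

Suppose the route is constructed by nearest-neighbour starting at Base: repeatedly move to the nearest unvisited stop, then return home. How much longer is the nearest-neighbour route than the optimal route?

3 miles longer than the optimal tour.

Base: S3=25, S1=28, S2=31, S4=33 ⇒ S3
S3: S1=6, S2=15, S4=18 ⇒ S1
S1: S2=21, S4=24 ⇒ S2
S2: S4=3 ⇒ S4
NN route Base → S3 → S1 → S2 → S4 → Base costs 88.
Optimal: Base → S1 → S3 → S2 → S4 → Base costs 85 (by enumerating all 12 distinct tours).
Excess = 88 − 85 = 3.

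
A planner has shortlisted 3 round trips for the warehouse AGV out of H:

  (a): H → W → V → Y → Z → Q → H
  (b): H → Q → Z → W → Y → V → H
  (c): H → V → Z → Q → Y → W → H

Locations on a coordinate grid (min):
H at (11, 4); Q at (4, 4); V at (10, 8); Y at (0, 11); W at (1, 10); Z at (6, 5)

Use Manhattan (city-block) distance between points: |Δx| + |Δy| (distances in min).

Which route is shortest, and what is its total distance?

40 min — (b) is the shortest.

(a): 16 + 11 + 13 + 12 + 3 + 7 = 62
(b): 7 + 3 + 10 + 2 + 13 + 5 = 40
(c): 5 + 7 + 3 + 11 + 2 + 16 = 44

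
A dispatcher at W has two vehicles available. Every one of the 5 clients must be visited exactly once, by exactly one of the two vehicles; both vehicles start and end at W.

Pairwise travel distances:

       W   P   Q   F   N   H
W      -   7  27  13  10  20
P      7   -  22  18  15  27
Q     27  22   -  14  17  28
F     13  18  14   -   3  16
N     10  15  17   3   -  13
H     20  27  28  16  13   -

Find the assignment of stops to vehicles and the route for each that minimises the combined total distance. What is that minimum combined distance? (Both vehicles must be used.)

There are 2^4 − 1 = 15 ways to divide the 5 stops into two non-empty groups. For each, the best each vehicle can do is its own shortest tour through its group:
  {P} + {Q, F, N, H}: 14 + 75 = 89
  {Q} + {P, F, N, H}: 54 + 61 = 115
  {P, Q} + {F, N, H}: 56 + 49 = 105
  {F} + {P, Q, N, H}: 26 + 79 = 105
  {P, F} + {Q, N, H}: 38 + 75 = 113
  {Q, F} + {P, N, H}: 54 + 55 = 109
  … (15 splits in total)
Best: vehicle 1 W → P → W = 14; vehicle 2 W → N → F → Q → H → W = 75; combined 89.

Minimum combined distance: 89.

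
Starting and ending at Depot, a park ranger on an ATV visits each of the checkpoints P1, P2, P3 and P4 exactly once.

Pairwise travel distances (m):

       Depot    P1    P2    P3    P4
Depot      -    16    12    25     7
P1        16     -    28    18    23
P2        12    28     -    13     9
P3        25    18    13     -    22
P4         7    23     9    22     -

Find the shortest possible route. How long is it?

There are 12 distinct closed tours to check (reversals are equivalent).
Depot-P1-P2-P3-P4-Depot: 16+28+13+22+7 = 86
Depot-P1-P2-P4-P3-Depot: 16+28+9+22+25 = 100
Depot-P1-P3-P2-P4-Depot: 16+18+13+9+7 = 63
Depot-P1-P3-P4-P2-Depot: 16+18+22+9+12 = 77
Depot-P1-P4-P2-P3-Depot: 16+23+9+13+25 = 86
Depot-P1-P4-P3-P2-Depot: 16+23+22+13+12 = 86
Depot-P2-P1-P3-P4-Depot: 12+28+18+22+7 = 87
Depot-P2-P1-P4-P3-Depot: 12+28+23+22+25 = 110
Depot-P2-P3-P1-P4-Depot: 12+13+18+23+7 = 73
Depot-P2-P4-P1-P3-Depot: 12+9+23+18+25 = 87
Depot-P3-P1-P2-P4-Depot: 25+18+28+9+7 = 87
Depot-P3-P2-P1-P4-Depot: 25+13+28+23+7 = 96
The minimum is 63.
One optimal route: Depot → P1 → P3 → P2 → P4 → Depot (or its reverse).

Minimum total distance: 63 m.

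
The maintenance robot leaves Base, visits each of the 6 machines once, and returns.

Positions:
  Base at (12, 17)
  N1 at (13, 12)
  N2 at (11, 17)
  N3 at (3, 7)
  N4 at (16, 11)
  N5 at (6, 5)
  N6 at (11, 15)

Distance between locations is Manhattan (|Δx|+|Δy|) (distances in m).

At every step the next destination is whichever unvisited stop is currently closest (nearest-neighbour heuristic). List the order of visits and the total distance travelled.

Base → [N2:1 / N6:3 / N1:6 / N4:10 / N5:18 / N3:19] → N2 (1)
N2 → [N6:2 / N1:7 / N4:11 / N5:17 / N3:18] → N6 (2)
N6 → [N1:5 / N4:9 / N5:15 / N3:16] → N1 (5)
N1 → [N4:4 / N5:14 / N3:15] → N4 (4)
N4 → [N5:16 / N3:17] → N5 (16)
N5 → [N3:5] → N3 (5)
Return N3→Base: 19.
Total = 1 + 2 + 5 + 4 + 16 + 5 + 19 = 52.

Nearest-neighbour total = 52 m; route Base → N2 → N6 → N1 → N4 → N5 → N3 → Base.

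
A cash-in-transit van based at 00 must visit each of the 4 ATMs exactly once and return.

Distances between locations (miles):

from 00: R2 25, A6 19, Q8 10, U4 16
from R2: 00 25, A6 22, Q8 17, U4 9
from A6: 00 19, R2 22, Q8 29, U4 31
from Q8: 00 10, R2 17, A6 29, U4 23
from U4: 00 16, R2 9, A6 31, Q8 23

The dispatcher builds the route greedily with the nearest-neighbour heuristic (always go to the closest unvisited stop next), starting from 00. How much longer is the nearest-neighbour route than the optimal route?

3 miles longer than the optimal tour.

From 00: Q8=10, U4=16, A6=19, R2=25 → choose Q8 (10).
From Q8: R2=17, U4=23, A6=29 → choose R2 (17).
From R2: U4=9, A6=22 → choose U4 (9).
From U4: A6=31 → choose A6 (31).
NN route 00 → Q8 → R2 → U4 → A6 → 00 costs 86.
Optimal: 00 → A6 → R2 → U4 → Q8 → 00 costs 83 (by enumerating all 12 distinct tours).
Excess = 86 − 83 = 3.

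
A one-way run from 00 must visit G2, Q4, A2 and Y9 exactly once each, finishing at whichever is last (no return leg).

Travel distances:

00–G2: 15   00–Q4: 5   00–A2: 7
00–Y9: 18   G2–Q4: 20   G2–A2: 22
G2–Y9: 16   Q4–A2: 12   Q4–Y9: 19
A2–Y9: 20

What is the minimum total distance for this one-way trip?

There are 4! = 24 possible orderings.
00→G2→Q4→A2→Y9: 15+20+12+20 = 67
00→G2→Q4→Y9→A2: 15+20+19+20 = 74
00→G2→A2→Q4→Y9: 15+22+12+19 = 68
00→G2→A2→Y9→Q4: 15+22+20+19 = 76
00→G2→Y9→Q4→A2: 15+16+19+12 = 62
00→G2→Y9→A2→Q4: 15+16+20+12 = 63
00→Q4→G2→A2→Y9: 5+20+22+20 = 67
00→Q4→G2→Y9→A2: 5+20+16+20 = 61
00→Q4→A2→G2→Y9: 5+12+22+16 = 55
00→Q4→A2→Y9→G2: 5+12+20+16 = 53
00→Q4→Y9→G2→A2: 5+19+16+22 = 62
00→Q4→Y9→A2→G2: 5+19+20+22 = 66
00→A2→G2→Q4→Y9: 7+22+20+19 = 68
00→A2→G2→Y9→Q4: 7+22+16+19 = 64
… (10 more)
The minimum is 53.
One shortest path: 00 → Q4 → A2 → Y9 → G2.

Minimum one-way distance = 53.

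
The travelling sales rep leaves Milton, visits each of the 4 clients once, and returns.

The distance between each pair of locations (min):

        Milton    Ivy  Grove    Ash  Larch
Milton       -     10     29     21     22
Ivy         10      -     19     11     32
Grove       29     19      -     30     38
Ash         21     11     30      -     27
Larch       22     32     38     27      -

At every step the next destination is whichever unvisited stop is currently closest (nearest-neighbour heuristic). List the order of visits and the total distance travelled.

From Milton: distances to unvisited — Ivy=10, Ash=21, Larch=22, Grove=29. Nearest is Ivy (10).
From Ivy: distances to unvisited — Ash=11, Grove=19, Larch=32. Nearest is Ash (11).
From Ash: distances to unvisited — Larch=27, Grove=30. Nearest is Larch (27).
From Larch: distances to unvisited — Grove=38. Nearest is Grove (38).
Return Grove→Milton: 29.
Total = 10 + 11 + 27 + 38 + 29 = 115.

Total distance 115 min via the nearest-neighbour route Milton → Ivy → Ash → Larch → Grove → Milton.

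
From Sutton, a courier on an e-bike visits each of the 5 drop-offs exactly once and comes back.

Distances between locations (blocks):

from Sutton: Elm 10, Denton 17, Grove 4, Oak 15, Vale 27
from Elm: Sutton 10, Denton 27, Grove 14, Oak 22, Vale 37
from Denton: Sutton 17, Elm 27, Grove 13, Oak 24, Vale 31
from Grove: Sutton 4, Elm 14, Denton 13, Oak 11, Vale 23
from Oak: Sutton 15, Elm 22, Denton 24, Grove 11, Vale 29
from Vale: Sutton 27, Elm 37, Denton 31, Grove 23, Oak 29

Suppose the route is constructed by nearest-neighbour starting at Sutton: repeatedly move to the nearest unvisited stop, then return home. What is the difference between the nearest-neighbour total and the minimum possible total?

From Sutton: Grove=4, Elm=10, Oak=15, Denton=17, Vale=27 → choose Grove (4).
From Grove: Oak=11, Denton=13, Elm=14, Vale=23 → choose Oak (11).
From Oak: Elm=22, Denton=24, Vale=29 → choose Elm (22).
From Elm: Denton=27, Vale=37 → choose Denton (27).
From Denton: Vale=31 → choose Vale (31).
NN route Sutton → Grove → Oak → Elm → Denton → Vale → Sutton costs 122.
Optimal: Sutton → Elm → Oak → Vale → Denton → Grove → Sutton costs 109 (by enumerating all 60 distinct tours).
Excess = 122 − 109 = 13.

Excess over optimum: 13 blocks.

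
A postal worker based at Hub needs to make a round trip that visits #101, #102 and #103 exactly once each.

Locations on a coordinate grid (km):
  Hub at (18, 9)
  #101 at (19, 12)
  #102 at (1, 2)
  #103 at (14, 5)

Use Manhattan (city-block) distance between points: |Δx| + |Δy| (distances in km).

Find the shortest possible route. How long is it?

With 3 stops there are 3!/2 = 3 distinct round trips (a route and its reverse cost the same).
Hub→#101→#102→#103→Hub: 4+28+16+8 = 56
Hub→#101→#103→#102→Hub: 4+12+16+24 = 56
Hub→#102→#101→#103→Hub: 24+28+12+8 = 72
The minimum is 56.
One optimal route: Hub → #101 → #102 → #103 → Hub (or its reverse).

Shortest round trip = 56 km.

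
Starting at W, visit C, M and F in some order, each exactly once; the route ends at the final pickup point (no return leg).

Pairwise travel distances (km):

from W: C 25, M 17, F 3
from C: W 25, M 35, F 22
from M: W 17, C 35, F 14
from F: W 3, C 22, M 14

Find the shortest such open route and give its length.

52 km — the minimum one-way total.

There are 3! = 6 possible orderings.
W→C→M→F: 25+35+14 = 74
W→C→F→M: 25+22+14 = 61
W→M→C→F: 17+35+22 = 74
W→M→F→C: 17+14+22 = 53
W→F→C→M: 3+22+35 = 60
W→F→M→C: 3+14+35 = 52
The minimum is 52.
One shortest path: W → F → M → C.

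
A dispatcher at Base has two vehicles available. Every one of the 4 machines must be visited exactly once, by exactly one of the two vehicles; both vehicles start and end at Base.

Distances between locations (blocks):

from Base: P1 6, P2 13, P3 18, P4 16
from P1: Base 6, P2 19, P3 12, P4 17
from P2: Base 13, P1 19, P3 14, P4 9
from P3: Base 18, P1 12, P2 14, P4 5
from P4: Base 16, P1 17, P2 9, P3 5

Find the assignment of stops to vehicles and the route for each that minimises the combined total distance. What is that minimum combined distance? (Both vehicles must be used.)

Minimum combined distance: 57 blocks.

Try each way of splitting the stops between the two vehicles (each non-empty) and, for each split, find the best tour for each vehicle:
  {P1} + {P2, P3, P4}: 12 + 45 = 57
  {P2} + {P1, P3, P4}: 26 + 39 = 65
  {P1, P2} + {P3, P4}: 38 + 39 = 77
  {P3} + {P1, P2, P4}: 36 + 45 = 81
  {P1, P3} + {P2, P4}: 36 + 38 = 74
  {P2, P3} + {P1, P4}: 45 + 39 = 84
  … (7 splits in total)
Best: vehicle 1 Base → P1 → Base = 12; vehicle 2 Base → P2 → P4 → P3 → Base = 45; combined 57.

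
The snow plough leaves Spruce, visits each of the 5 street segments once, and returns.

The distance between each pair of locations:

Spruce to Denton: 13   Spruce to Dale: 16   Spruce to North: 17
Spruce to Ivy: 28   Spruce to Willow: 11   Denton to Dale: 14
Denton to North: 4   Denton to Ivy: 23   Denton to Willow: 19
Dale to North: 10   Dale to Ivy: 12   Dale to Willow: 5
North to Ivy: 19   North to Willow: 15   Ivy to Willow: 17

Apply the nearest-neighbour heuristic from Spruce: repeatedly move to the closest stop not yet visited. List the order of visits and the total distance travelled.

Nearest-neighbour total = 81; route Spruce → Willow → Dale → North → Denton → Ivy → Spruce.

Spruce → [Willow:11 / Denton:13 / Dale:16 / North:17 / Ivy:28] → Willow (11)
Willow → [Dale:5 / North:15 / Ivy:17 / Denton:19] → Dale (5)
Dale → [North:10 / Ivy:12 / Denton:14] → North (10)
North → [Denton:4 / Ivy:19] → Denton (4)
Denton → [Ivy:23] → Ivy (23)
Return Ivy→Spruce: 28.
Total = 11 + 5 + 10 + 4 + 23 + 28 = 81.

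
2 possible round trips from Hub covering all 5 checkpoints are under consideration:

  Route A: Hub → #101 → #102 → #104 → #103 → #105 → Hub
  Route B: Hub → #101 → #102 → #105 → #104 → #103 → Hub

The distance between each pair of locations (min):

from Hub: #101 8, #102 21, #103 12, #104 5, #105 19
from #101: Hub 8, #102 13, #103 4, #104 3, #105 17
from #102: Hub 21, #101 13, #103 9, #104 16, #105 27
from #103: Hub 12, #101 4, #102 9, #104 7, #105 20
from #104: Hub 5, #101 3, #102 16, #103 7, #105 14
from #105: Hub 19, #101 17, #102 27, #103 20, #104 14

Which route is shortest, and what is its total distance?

Route A: 8 + 13 + 16 + 7 + 20 + 19 = 83
Route B: 8 + 13 + 27 + 14 + 7 + 12 = 81

Shortest is Route B, total 81 min.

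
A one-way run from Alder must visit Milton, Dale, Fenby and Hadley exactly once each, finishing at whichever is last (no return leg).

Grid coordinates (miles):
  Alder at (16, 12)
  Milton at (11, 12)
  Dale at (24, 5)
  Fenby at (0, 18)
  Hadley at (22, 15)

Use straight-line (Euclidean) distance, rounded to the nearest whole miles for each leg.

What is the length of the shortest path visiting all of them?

45 miles — the minimum one-way total.

There are 4! = 24 possible orderings.
Alder → Milton → Dale → Fenby → Hadley: 5+15+27+22 = 69
Alder → Milton → Dale → Hadley → Fenby: 5+15+10+22 = 52
Alder → Milton → Fenby → Dale → Hadley: 5+13+27+10 = 55
Alder → Milton → Fenby → Hadley → Dale: 5+13+22+10 = 50
Alder → Milton → Hadley → Dale → Fenby: 5+11+10+27 = 53
Alder → Milton → Hadley → Fenby → Dale: 5+11+22+27 = 65
Alder → Dale → Milton → Fenby → Hadley: 11+15+13+22 = 61
Alder → Dale → Milton → Hadley → Fenby: 11+15+11+22 = 59
Alder → Dale → Fenby → Milton → Hadley: 11+27+13+11 = 62
Alder → Dale → Fenby → Hadley → Milton: 11+27+22+11 = 71
Alder → Dale → Hadley → Milton → Fenby: 11+10+11+13 = 45
Alder → Dale → Hadley → Fenby → Milton: 11+10+22+13 = 56
Alder → Fenby → Milton → Dale → Hadley: 17+13+15+10 = 55
Alder → Fenby → Milton → Hadley → Dale: 17+13+11+10 = 51
… (10 more)
The minimum is 45.
One shortest path: Alder → Dale → Hadley → Milton → Fenby.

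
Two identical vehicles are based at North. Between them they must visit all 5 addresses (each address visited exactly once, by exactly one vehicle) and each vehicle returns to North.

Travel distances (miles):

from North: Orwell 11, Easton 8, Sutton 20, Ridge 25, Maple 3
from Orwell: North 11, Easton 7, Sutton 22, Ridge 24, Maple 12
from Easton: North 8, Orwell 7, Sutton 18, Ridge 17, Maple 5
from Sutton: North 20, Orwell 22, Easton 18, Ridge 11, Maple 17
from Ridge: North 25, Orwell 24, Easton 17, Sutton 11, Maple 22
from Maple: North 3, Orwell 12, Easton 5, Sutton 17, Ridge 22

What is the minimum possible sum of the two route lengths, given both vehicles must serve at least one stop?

Minimum combined distance: 72 miles.

There are 2^4 − 1 = 15 ways to divide the 5 stops into two non-empty groups. For each, the best each vehicle can do is its own shortest tour through its group:
  {Orwell} + {Easton, Sutton, Ridge, Maple}: 22 + 56 = 78
  {Easton} + {Orwell, Sutton, Ridge, Maple}: 16 + 66 = 82
  {Orwell, Easton} + {Sutton, Ridge, Maple}: 26 + 56 = 82
  {Sutton} + {Orwell, Easton, Ridge, Maple}: 40 + 60 = 100
  {Orwell, Sutton} + {Easton, Ridge, Maple}: 53 + 50 = 103
  {Easton, Sutton} + {Orwell, Ridge, Maple}: 46 + 60 = 106
  … (15 splits in total)
  {Orwell, Easton, Sutton, Ridge} + {Maple}: 66 + 6 = 72  ← best
Best: vehicle 1 North → Orwell → Easton → Ridge → Sutton → North = 66; vehicle 2 North → Maple → North = 6; combined 72.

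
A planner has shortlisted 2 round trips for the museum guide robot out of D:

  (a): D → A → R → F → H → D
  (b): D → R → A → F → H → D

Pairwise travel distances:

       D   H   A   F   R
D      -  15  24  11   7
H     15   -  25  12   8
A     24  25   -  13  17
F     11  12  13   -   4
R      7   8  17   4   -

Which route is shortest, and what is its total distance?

64 — (b) is the shortest.

(a): 24 + 17 + 4 + 12 + 15 = 72
(b): 7 + 17 + 13 + 12 + 15 = 64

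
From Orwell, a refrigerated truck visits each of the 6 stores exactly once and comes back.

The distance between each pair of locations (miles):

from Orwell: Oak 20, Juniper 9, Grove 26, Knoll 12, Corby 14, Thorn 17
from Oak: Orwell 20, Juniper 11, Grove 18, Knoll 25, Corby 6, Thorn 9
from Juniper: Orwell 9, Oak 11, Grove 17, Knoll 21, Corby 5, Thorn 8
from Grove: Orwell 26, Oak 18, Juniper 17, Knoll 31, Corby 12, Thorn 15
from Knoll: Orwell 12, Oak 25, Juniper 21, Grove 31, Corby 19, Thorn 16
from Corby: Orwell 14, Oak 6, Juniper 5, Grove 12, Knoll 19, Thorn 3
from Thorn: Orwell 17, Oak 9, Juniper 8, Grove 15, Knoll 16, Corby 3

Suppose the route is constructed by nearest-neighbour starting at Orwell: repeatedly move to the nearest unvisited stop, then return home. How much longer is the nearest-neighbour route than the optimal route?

Orwell: Juniper=9, Knoll=12, Corby=14, Thorn=17, Oak=20, Grove=26 ⇒ Juniper
Juniper: Corby=5, Thorn=8, Oak=11, Grove=17, Knoll=21 ⇒ Corby
Corby: Thorn=3, Oak=6, Grove=12, Knoll=19 ⇒ Thorn
Thorn: Oak=9, Grove=15, Knoll=16 ⇒ Oak
Oak: Grove=18, Knoll=25 ⇒ Grove
Grove: Knoll=31 ⇒ Knoll
NN route Orwell → Juniper → Corby → Thorn → Oak → Grove → Knoll → Orwell costs 87.
Optimal: Orwell → Juniper → Oak → Grove → Corby → Thorn → Knoll → Orwell costs 81 (by enumerating all 360 distinct tours).
Excess = 87 − 81 = 6.

6 miles longer than the optimal tour.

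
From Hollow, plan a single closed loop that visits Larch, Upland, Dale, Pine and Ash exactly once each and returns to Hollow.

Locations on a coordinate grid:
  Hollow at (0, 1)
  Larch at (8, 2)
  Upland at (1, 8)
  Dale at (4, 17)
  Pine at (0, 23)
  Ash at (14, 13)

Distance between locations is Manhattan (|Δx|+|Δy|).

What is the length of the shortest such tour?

Minimum total distance: 74.

With 5 stops there are 5!/2 = 60 distinct round trips (a route and its reverse cost the same).
Hollow-Larch-Upland-Dale-Pine-Ash-Hollow: 9+13+12+10+24+26 = 94
Hollow-Larch-Upland-Dale-Ash-Pine-Hollow: 9+13+12+14+24+22 = 94
Hollow-Larch-Upland-Pine-Dale-Ash-Hollow: 9+13+16+10+14+26 = 88
Hollow-Larch-Upland-Pine-Ash-Dale-Hollow: 9+13+16+24+14+20 = 96
Hollow-Larch-Upland-Ash-Dale-Pine-Hollow: 9+13+18+14+10+22 = 86
Hollow-Larch-Upland-Ash-Pine-Dale-Hollow: 9+13+18+24+10+20 = 94
Hollow-Larch-Dale-Upland-Pine-Ash-Hollow: 9+19+12+16+24+26 = 106
Hollow-Larch-Dale-Upland-Ash-Pine-Hollow: 9+19+12+18+24+22 = 104
Hollow-Larch-Dale-Pine-Upland-Ash-Hollow: 9+19+10+16+18+26 = 98
Hollow-Larch-Dale-Pine-Ash-Upland-Hollow: 9+19+10+24+18+8 = 88
Hollow-Larch-Dale-Ash-Upland-Pine-Hollow: 9+19+14+18+16+22 = 98
Hollow-Larch-Dale-Ash-Pine-Upland-Hollow: 9+19+14+24+16+8 = 90
Hollow-Larch-Pine-Upland-Dale-Ash-Hollow: 9+29+16+12+14+26 = 106
Hollow-Larch-Pine-Upland-Ash-Dale-Hollow: 9+29+16+18+14+20 = 106
… (46 more)
Hollow-Larch-Ash-Dale-Pine-Upland-Hollow: 9+17+14+10+16+8 = 74  ← best
The minimum is 74.
One optimal route: Hollow → Larch → Ash → Dale → Pine → Upland → Hollow (or its reverse).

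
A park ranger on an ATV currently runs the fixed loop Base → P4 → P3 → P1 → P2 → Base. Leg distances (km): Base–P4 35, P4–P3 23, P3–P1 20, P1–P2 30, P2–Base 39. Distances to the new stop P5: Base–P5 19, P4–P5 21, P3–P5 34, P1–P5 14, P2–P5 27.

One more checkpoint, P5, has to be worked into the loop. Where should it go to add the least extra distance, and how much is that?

Adding 5 km by placing P5 on the Base–P4 leg.

Insertion cost between consecutive stops i–j is d(i,P5) + d(P5,j) − d(i,j):
  between Base and P4: 19 + 21 − 35 = 5
  between P4 and P3: 21 + 34 − 23 = 32
  between P3 and P1: 34 + 14 − 20 = 28
  between P1 and P2: 14 + 27 − 30 = 11
  between P2 and Base: 27 + 19 − 39 = 7
Cheapest insertion is between Base and P4, adding 5.
New total = 147 + 5 = 152.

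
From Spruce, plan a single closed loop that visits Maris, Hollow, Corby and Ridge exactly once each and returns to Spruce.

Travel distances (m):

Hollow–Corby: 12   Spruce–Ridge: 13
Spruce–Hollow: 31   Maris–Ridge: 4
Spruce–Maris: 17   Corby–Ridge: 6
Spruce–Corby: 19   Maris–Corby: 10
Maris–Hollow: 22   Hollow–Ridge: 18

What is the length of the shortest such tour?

Shortest round trip = 70 m.

With 4 stops there are 4!/2 = 12 distinct round trips (a route and its reverse cost the same).
Spruce → Maris → Hollow → Corby → Ridge → Spruce: 17+22+12+6+13 = 70
Spruce → Maris → Hollow → Ridge → Corby → Spruce: 17+22+18+6+19 = 82
Spruce → Maris → Corby → Hollow → Ridge → Spruce: 17+10+12+18+13 = 70
Spruce → Maris → Corby → Ridge → Hollow → Spruce: 17+10+6+18+31 = 82
Spruce → Maris → Ridge → Hollow → Corby → Spruce: 17+4+18+12+19 = 70
Spruce → Maris → Ridge → Corby → Hollow → Spruce: 17+4+6+12+31 = 70
Spruce → Hollow → Maris → Corby → Ridge → Spruce: 31+22+10+6+13 = 82
Spruce → Hollow → Maris → Ridge → Corby → Spruce: 31+22+4+6+19 = 82
Spruce → Hollow → Corby → Maris → Ridge → Spruce: 31+12+10+4+13 = 70
Spruce → Hollow → Ridge → Maris → Corby → Spruce: 31+18+4+10+19 = 82
Spruce → Corby → Maris → Hollow → Ridge → Spruce: 19+10+22+18+13 = 82
Spruce → Corby → Hollow → Maris → Ridge → Spruce: 19+12+22+4+13 = 70
The minimum is 70.
One optimal route: Spruce → Maris → Hollow → Corby → Ridge → Spruce (or its reverse).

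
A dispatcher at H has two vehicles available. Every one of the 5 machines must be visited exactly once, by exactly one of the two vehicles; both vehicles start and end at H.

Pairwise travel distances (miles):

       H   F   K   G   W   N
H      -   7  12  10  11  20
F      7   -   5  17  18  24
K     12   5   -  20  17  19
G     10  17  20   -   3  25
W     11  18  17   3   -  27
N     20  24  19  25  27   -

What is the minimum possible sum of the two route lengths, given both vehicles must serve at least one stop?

75 miles — the smallest possible combined total.

Try each way of splitting the stops between the two vehicles (each non-empty) and, for each split, find the best tour for each vehicle:
  {F} + {K, G, W, N}: 14 + 69 = 83
  {K} + {F, G, W, N}: 24 + 70 = 94
  {F, K} + {G, W, N}: 24 + 59 = 83
  {G} + {F, K, W, N}: 20 + 69 = 89
  {F, G} + {K, W, N}: 34 + 67 = 101
  {K, G} + {F, W, N}: 42 + 69 = 111
  … (15 splits in total)
  {G, W} + {F, K, N}: 24 + 51 = 75  ← best
Best: vehicle 1 H → G → W → H = 24; vehicle 2 H → F → K → N → H = 51; combined 75.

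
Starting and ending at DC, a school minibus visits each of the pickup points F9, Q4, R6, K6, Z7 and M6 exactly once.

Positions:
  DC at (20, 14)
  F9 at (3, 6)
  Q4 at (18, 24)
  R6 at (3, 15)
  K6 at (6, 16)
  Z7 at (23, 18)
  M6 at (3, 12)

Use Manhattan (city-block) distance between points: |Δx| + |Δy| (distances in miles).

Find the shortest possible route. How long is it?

DC → F9 → Q4 → R6 → K6 → Z7 → M6 → DC: 25+33+24+4+19+26+19 = 150
DC → F9 → Q4 → R6 → K6 → M6 → Z7 → DC: 25+33+24+4+7+26+7 = 126
DC → F9 → Q4 → R6 → Z7 → K6 → M6 → DC: 25+33+24+23+19+7+19 = 150
DC → F9 → Q4 → R6 → Z7 → M6 → K6 → DC: 25+33+24+23+26+7+16 = 154
DC → F9 → Q4 → R6 → M6 → K6 → Z7 → DC: 25+33+24+3+7+19+7 = 118
DC → F9 → Q4 → R6 → M6 → Z7 → K6 → DC: 25+33+24+3+26+19+16 = 146
DC → F9 → Q4 → K6 → R6 → Z7 → M6 → DC: 25+33+20+4+23+26+19 = 150
DC → F9 → Q4 → K6 → R6 → M6 → Z7 → DC: 25+33+20+4+3+26+7 = 118
… (352 more)
DC → F9 → M6 → R6 → K6 → Q4 → Z7 → DC: 25+6+3+4+20+11+7 = 76  ← best
The minimum is 76.
One optimal route: DC → F9 → M6 → R6 → K6 → Q4 → Z7 → DC (or its reverse).

76 miles — the shortest possible round trip.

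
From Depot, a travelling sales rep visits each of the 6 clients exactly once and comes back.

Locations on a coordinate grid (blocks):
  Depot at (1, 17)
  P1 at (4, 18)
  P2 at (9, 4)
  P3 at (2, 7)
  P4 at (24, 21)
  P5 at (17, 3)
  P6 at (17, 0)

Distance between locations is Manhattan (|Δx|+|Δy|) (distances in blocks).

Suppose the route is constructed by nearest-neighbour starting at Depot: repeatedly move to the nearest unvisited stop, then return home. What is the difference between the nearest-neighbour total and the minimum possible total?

From Depot: P1=4, P3=11, P2=21, P4=27, P5=30, P6=33 → choose P1 (4).
From P1: P3=13, P2=19, P4=23, P5=28, P6=31 → choose P3 (13).
From P3: P2=10, P5=19, P6=22, P4=36 → choose P2 (10).
From P2: P5=9, P6=12, P4=32 → choose P5 (9).
From P5: P6=3, P4=25 → choose P6 (3).
From P6: P4=28 → choose P4 (28).
NN route Depot → P1 → P3 → P2 → P5 → P6 → P4 → Depot costs 94.
Optimal: Depot → P1 → P4 → P5 → P6 → P2 → P3 → Depot costs 88 (by enumerating all 360 distinct tours).
Excess = 94 − 88 = 6.

Excess over optimum: 6 blocks.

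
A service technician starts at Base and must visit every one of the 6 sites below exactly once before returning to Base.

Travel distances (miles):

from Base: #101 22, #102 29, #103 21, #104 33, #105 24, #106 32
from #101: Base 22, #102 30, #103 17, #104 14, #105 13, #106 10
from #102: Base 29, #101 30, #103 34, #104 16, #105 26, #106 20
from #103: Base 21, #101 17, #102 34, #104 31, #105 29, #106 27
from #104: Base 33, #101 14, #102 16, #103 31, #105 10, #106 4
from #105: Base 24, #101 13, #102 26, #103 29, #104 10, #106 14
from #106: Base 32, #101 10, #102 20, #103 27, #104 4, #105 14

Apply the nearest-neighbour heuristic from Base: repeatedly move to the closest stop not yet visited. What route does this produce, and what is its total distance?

Base → [#103:21 / #101:22 / #105:24 / #102:29 / #106:32 / #104:33] → #103 (21)
#103 → [#101:17 / #106:27 / #105:29 / #104:31 / #102:34] → #101 (17)
#101 → [#106:10 / #105:13 / #104:14 / #102:30] → #106 (10)
#106 → [#104:4 / #105:14 / #102:20] → #104 (4)
#104 → [#105:10 / #102:16] → #105 (10)
#105 → [#102:26] → #102 (26)
Return #102→Base: 29.
Total = 21 + 17 + 10 + 4 + 10 + 26 + 29 = 117.

Total distance 117 miles via the nearest-neighbour route Base → #103 → #101 → #106 → #104 → #105 → #102 → Base.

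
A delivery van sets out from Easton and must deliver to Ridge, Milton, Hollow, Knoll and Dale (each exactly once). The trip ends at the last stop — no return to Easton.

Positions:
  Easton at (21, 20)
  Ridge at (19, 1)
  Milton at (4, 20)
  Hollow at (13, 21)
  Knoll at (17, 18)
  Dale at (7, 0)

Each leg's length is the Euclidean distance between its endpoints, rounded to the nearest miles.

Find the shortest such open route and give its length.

50 miles — the minimum one-way total.

There are 5! = 120 possible orderings.
Easton - Ridge - Milton - Hollow - Knoll - Dale: 19+24+9+5+21 = 78
Easton - Ridge - Milton - Hollow - Dale - Knoll: 19+24+9+22+21 = 95
Easton - Ridge - Milton - Knoll - Hollow - Dale: 19+24+13+5+22 = 83
Easton - Ridge - Milton - Knoll - Dale - Hollow: 19+24+13+21+22 = 99
Easton - Ridge - Milton - Dale - Hollow - Knoll: 19+24+20+22+5 = 90
Easton - Ridge - Milton - Dale - Knoll - Hollow: 19+24+20+21+5 = 89
Easton - Ridge - Hollow - Milton - Knoll - Dale: 19+21+9+13+21 = 83
Easton - Ridge - Hollow - Milton - Dale - Knoll: 19+21+9+20+21 = 90
Easton - Ridge - Hollow - Knoll - Milton - Dale: 19+21+5+13+20 = 78
Easton - Ridge - Hollow - Knoll - Dale - Milton: 19+21+5+21+20 = 86
Easton - Ridge - Hollow - Dale - Milton - Knoll: 19+21+22+20+13 = 95
Easton - Ridge - Hollow - Dale - Knoll - Milton: 19+21+22+21+13 = 96
Easton - Ridge - Knoll - Milton - Hollow - Dale: 19+17+13+9+22 = 80
Easton - Ridge - Knoll - Milton - Dale - Hollow: 19+17+13+20+22 = 91
… (106 more)
Easton - Knoll - Hollow - Milton - Dale - Ridge: 4+5+9+20+12 = 50  ← best
The minimum is 50.
One shortest path: Easton → Knoll → Hollow → Milton → Dale → Ridge.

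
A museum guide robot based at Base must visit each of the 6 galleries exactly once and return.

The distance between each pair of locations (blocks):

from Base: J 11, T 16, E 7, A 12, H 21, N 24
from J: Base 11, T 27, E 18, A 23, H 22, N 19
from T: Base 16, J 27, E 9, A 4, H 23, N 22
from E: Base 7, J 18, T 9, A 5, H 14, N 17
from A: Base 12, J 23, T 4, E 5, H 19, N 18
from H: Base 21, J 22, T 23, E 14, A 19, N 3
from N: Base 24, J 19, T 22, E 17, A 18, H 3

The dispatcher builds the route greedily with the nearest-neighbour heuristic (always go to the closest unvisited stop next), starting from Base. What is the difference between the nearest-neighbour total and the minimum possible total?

Base: E=7, J=11, A=12, T=16, H=21, N=24 ⇒ E
E: A=5, T=9, H=14, N=17, J=18 ⇒ A
A: T=4, N=18, H=19, J=23 ⇒ T
T: N=22, H=23, J=27 ⇒ N
N: H=3, J=19 ⇒ H
H: J=22 ⇒ J
NN route Base → E → A → T → N → H → J → Base costs 74.
Optimal: Base → J → N → H → T → A → E → Base costs 72 (by enumerating all 360 distinct tours).
Excess = 74 − 72 = 2.

Excess over optimum: 2 blocks.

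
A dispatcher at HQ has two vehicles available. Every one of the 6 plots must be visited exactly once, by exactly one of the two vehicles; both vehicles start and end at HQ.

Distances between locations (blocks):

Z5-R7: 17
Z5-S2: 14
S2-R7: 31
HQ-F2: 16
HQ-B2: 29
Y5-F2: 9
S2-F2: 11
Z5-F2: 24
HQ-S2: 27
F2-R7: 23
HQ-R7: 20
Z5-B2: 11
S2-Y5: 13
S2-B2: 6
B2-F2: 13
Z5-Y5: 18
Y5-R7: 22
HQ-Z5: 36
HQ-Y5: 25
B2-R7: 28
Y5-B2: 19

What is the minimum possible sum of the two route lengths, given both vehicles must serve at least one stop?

124 blocks — the smallest possible combined total.

Try each way of splitting the stops between the two vehicles (each non-empty) and, for each split, find the best tour for each vehicle:
  {Z5} + {S2, Y5, B2, F2, R7}: 72 + 90 = 162
  {S2} + {Z5, Y5, B2, F2, R7}: 54 + 92 = 146
  {Z5, S2} + {Y5, B2, F2, R7}: 77 + 90 = 167
  {Y5} + {Z5, S2, B2, F2, R7}: 50 + 81 = 131
  {Z5, Y5} + {S2, B2, F2, R7}: 79 + 81 = 160
  {S2, Y5} + {Z5, B2, F2, R7}: 65 + 77 = 142
  … (31 splits in total)
  {F2} + {Z5, S2, Y5, B2, R7}: 32 + 92 = 124  ← best
Best: vehicle 1 HQ → F2 → HQ = 32; vehicle 2 HQ → Y5 → S2 → B2 → Z5 → R7 → HQ = 92; combined 124.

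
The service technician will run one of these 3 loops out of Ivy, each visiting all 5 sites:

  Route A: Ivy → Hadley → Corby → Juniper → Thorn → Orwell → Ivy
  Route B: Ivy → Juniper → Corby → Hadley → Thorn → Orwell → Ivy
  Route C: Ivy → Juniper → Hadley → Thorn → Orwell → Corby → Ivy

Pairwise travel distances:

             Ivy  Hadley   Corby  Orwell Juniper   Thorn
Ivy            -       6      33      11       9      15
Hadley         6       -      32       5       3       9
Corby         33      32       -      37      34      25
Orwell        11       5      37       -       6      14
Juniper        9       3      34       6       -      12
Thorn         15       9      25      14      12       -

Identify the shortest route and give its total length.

Shortest is Route C, total 105.

Route A: 6 + 32 + 34 + 12 + 14 + 11 = 109
Route B: 9 + 34 + 32 + 9 + 14 + 11 = 109
Route C: 9 + 3 + 9 + 14 + 37 + 33 = 105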